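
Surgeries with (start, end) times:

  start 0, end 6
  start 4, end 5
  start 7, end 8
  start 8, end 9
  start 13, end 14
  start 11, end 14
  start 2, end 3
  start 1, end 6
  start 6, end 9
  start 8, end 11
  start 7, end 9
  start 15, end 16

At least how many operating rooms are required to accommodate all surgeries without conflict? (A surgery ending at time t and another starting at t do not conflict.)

Events (time:±→running): 0:+→1 1:+→2 2:+→3 3:-→2 4:+→3 5:-→2 6:-→1 6:-→0 6:+→1 7:+→2 7:+→3 8:-→2 8:+→3 8:+→4 … peak 4.

4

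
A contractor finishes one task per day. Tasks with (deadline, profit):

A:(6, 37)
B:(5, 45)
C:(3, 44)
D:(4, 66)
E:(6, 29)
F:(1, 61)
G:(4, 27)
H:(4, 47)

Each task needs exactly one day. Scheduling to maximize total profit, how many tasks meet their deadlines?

6

Sort by profit descending; place each in the latest free slot ≤ its deadline.
By profit: D(d4,66), F(d1,61), H(d4,47), B(d5,45), C(d3,44), A(d6,37), E(d6,29), G(d4,27)
D→slot 4; F→slot 1; H→slot 3; B→slot 5; C→slot 2; A→slot 6; E skipped; G skipped.
6 of 8 scheduled.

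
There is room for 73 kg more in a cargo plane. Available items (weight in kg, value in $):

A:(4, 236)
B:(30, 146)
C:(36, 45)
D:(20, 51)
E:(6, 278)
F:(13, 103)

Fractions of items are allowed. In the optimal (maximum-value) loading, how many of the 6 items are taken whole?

5

Greedy by value/weight ratio, highest first.
Order: A (236/4=59.00) > E (278/6=46.33) > F (103/13=7.92) > B (146/30=4.87) > D (51/20=2.55) > C (45/36=1.25)
Fill: take A (4 @ 236) → take E (6 @ 278) → take F (13 @ 103) → take B (30 @ 146) → take D (20 @ 51); 73/73 used.
5 item(s) taken whole.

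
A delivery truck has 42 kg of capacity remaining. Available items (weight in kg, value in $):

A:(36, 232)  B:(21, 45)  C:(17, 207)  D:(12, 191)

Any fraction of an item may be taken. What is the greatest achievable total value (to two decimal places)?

Sort by value per unit weight and fill in that order.
Order: D (191/12=15.92) > C (207/17=12.18) > A (232/36=6.44) > B (45/21=2.14)
Fill: take D (12 @ 191) → take C (17 @ 207) → take 13/36 of A → 83.78; 42/42 used.
Total value = 481.78

481.78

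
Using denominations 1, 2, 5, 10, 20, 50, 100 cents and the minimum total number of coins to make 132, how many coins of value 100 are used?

Greedy: take as many of the largest coin as possible, then repeat with the remainder.
132 = 1×100 + 1×20 + 1×10 + 1×2
Count of 100: 1

1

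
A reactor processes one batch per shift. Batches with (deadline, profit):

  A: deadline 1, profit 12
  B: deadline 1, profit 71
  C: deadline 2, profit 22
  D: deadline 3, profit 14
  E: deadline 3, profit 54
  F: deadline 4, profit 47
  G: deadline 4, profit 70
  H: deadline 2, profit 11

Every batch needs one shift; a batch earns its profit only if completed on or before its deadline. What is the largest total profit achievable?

Sort by profit descending; place each in the latest free slot ≤ its deadline.
Profit order: B=71 G=70 E=54 F=47 C=22 D=14 A=12 H=11
Assign: B→slot 1, G→slot 4, E→slot 3, F→slot 2, C skipped, D skipped, A skipped, H skipped.
Slots: [1:B] [2:F] [3:E] [4:G]
Profit = 71 + 47 + 54 + 70 = 242

242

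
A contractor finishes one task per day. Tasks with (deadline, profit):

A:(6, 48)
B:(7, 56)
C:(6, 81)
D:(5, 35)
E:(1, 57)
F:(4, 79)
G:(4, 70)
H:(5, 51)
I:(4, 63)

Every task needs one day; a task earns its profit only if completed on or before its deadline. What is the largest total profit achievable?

457

Sort by profit descending; place each in the latest free slot ≤ its deadline.
Profit order: C=81 F=79 G=70 I=63 E=57 B=56 H=51 A=48 D=35
Assign: C→slot 6, F→slot 4, G→slot 3, I→slot 2, E→slot 1, B→slot 7, H→slot 5, A skipped, D skipped.
Slots: [1:E] [2:I] [3:G] [4:F] [5:H] [6:C] [7:B]
Profit = 57 + 63 + 70 + 79 + 51 + 81 + 56 = 457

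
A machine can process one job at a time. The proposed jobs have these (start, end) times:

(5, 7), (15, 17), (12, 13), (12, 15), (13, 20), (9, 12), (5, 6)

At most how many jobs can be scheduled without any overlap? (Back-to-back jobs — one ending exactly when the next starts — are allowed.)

Order by finish time; keep every interval that doesn't clash with the previous kept one.
By end time: (5,6), (5,7), (9,12), (12,13), (12,15), (15,17), (13,20).
Pick (5,6); next start ≥ 6 → (9,12); next start ≥ 12 → (12,13); next start ≥ 13 → (15,17).
Selected 4 jobs.

4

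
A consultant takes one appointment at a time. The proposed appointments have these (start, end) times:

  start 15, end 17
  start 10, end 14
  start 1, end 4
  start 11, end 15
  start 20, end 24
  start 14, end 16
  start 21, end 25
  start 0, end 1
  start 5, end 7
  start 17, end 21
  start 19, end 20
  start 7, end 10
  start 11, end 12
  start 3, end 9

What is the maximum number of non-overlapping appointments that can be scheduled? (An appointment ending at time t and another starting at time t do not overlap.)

8

Sort by end time and greedily take each interval whose start is ≥ the last chosen end.
Sorted by end: (0,1)  (1,4)  (5,7)  (3,9)  (7,10)  (11,12)  (10,14)  (11,15)  (14,16)  (15,17)  (19,20)  (17,21)  (20,24)  (21,25)
take (0,1); take (1,4); take (5,7); take (7,10); take (11,12); skip (11,15); take (14,16); take (19,20); take (20,24).
Selected 8 appointments.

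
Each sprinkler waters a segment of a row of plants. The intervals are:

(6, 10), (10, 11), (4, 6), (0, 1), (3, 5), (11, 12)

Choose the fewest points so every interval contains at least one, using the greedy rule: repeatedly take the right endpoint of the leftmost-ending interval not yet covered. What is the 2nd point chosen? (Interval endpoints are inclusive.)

Sorted: [0,1] [3,5] [4,6] [6,10] [10,11] [11,12]
{[0,1]} hit by 1; {[3,5],[4,6]} hit by 5; {[6,10],[10,11]} hit by 10; {[11,12]} hit by 12.
Points: 1, 5, 10, 12 (4 total).

5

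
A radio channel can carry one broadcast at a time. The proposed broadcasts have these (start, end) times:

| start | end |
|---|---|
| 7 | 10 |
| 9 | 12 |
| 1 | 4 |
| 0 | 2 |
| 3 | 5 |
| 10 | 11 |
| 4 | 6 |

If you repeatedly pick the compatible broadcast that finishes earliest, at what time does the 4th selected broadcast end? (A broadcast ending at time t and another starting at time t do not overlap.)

11

Greedy by earliest finish: after sorting by end time, pick each interval compatible with the last pick.
By end time: (0,2), (1,4), (3,5), (4,6), (7,10), (10,11), (9,12).
Pick (0,2); next start ≥ 2 → (3,5); next start ≥ 5 → (7,10); next start ≥ 10 → (10,11).
Selected: (0,2) (3,5) (7,10) (10,11)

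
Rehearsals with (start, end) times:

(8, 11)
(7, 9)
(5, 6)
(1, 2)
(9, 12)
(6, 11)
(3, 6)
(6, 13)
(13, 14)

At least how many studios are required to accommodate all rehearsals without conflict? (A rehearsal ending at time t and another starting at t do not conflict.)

starts: [1, 3, 5, 6, 6, 7, 8, 9, 13]
ends:   [2, 6, 6, 9, 11, 11, 12, 13, 14]
s1→1 e2→0 s3→1 s5→2 e6→1 e6→0 s6→1 s6→2 s7→3 s8→4  — peak 4.

4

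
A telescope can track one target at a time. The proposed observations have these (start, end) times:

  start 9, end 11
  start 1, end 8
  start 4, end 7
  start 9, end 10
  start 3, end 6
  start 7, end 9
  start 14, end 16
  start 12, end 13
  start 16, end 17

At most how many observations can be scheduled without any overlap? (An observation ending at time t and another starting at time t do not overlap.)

Greedy by earliest finish: after sorting by end time, pick each interval compatible with the last pick.
Sorted by end: (3,6)  (4,7)  (1,8)  (7,9)  (9,10)  (9,11)  (12,13)  (14,16)  (16,17)
take (3,6); skip (1,8); take (7,9); take (9,10); take (12,13); take (14,16); take (16,17).
Selected 6 observations.

6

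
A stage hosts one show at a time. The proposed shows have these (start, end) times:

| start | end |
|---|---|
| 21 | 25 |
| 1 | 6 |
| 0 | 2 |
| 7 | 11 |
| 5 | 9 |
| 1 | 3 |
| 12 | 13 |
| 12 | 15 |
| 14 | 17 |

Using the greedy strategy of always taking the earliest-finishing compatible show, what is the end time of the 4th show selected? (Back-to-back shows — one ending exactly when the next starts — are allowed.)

17

Greedy by earliest finish: after sorting by end time, pick each interval compatible with the last pick.
Sorted by end: (0,2)  (1,3)  (1,6)  (5,9)  (7,11)  (12,13)  (12,15)  (14,17)  (21,25)
take (0,2); skip (1,3); skip (1,6); take (5,9); skip (7,11); take (12,13); take (14,17); take (21,25).
Selected: (0,2) (5,9) (12,13) (14,17) (21,25)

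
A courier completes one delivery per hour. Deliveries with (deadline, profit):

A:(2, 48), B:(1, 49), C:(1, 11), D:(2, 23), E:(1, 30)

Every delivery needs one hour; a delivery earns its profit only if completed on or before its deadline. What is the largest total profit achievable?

Take jobs in profit order; each goes to the latest open slot no later than its deadline.
By profit: B(d1,49), A(d2,48), E(d1,30), D(d2,23), C(d1,11)
B→slot 1; A→slot 2; E skipped; D skipped; C skipped.
Profit = 49 + 48 = 97

97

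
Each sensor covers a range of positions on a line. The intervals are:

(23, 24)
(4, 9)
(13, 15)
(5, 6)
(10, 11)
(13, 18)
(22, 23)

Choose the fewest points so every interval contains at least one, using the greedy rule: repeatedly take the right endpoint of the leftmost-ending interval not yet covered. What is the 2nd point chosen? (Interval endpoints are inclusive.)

Process intervals by earliest right end; each time one isn't hit yet, stab at its right endpoint.
By right end: [5,6]  [4,9]  [10,11]  [13,15]  [13,18]  [22,23]  [23,24]
[5,6] uncovered → point at 6; [10,11] uncovered → point at 11; [13,15] uncovered → point at 15; [22,23] uncovered → point at 23.
Points: 6, 11, 15, 23 (4 total).

11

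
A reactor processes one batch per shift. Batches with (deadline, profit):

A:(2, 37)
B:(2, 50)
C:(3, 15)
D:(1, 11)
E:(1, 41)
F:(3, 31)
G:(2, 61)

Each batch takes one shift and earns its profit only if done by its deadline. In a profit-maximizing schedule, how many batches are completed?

3

By profit: G(d2,61), B(d2,50), E(d1,41), A(d2,37), F(d3,31), C(d3,15), D(d1,11)
G→slot 2; B→slot 1; E skipped; A skipped; F→slot 3; C skipped; D skipped.
3 of 7 scheduled.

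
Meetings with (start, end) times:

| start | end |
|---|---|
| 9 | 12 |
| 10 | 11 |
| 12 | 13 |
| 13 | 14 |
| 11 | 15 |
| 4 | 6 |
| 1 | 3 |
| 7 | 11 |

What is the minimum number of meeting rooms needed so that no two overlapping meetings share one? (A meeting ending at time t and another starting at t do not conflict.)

Events (time:±→running): 1:+→1 3:-→0 4:+→1 6:-→0 7:+→1 9:+→2 10:+→3 … peak 3.

3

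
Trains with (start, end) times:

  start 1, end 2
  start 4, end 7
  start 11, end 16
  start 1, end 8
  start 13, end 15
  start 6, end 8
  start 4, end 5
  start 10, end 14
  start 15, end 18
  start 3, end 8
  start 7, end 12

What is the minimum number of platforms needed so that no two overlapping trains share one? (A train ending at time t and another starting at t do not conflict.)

4

Count concurrent intervals with a sweep; the peak is the room count.
Events (time:±→running): 1:+→1 1:+→2 2:-→1 3:+→2 4:+→3 4:+→4 … peak 4.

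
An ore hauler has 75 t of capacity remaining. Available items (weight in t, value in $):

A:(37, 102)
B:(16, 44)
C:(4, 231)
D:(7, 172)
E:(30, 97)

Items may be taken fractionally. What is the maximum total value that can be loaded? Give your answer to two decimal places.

Sort by value per unit weight and fill in that order.
Order: C (231/4=57.75) > D (172/7=24.57) > E (97/30=3.23) > A (102/37=2.76) > B (44/16=2.75)
Fill: take C (4 @ 231) → take D (7 @ 172) → take E (30 @ 97) → take 34/37 of A → 93.73; 75/75 used.
Total value = 593.73

593.73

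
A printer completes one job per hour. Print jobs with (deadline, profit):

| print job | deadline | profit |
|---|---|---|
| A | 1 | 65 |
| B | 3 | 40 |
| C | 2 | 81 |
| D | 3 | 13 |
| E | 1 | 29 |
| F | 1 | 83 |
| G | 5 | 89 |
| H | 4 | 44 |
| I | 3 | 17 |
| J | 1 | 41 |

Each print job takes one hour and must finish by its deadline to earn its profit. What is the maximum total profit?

Sort by profit descending; place each in the latest free slot ≤ its deadline.
Profit order: G=89 F=83 C=81 A=65 H=44 J=41 B=40 E=29 I=17 D=13
Assign: G→slot 5, F→slot 1, C→slot 2, A skipped, H→slot 4, J skipped, B→slot 3, E skipped, I skipped, D skipped.
Slots: [1:F] [2:C] [3:B] [4:H] [5:G]
Profit = 83 + 81 + 40 + 44 + 89 = 337

337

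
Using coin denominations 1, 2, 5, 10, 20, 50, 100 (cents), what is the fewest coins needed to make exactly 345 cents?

6

Use the largest denomination that fits, subtract, and repeat.
345 = 3×100 + 2×20 + 1×5
Total coins = 3 + 2 + 1 = 6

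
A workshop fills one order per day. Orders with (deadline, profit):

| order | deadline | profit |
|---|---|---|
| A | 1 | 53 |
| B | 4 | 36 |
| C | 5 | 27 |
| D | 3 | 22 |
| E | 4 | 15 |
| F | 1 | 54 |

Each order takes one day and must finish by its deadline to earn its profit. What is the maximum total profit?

Sort by profit descending; place each in the latest free slot ≤ its deadline.
Profit order: F=54 A=53 B=36 C=27 D=22 E=15
Assign: F→slot 1, A skipped, B→slot 4, C→slot 5, D→slot 3, E→slot 2.
Slots: [1:F] [2:E] [3:D] [4:B] [5:C]
Profit = 54 + 15 + 22 + 36 + 27 = 154

154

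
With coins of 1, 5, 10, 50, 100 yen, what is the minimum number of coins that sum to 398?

12

398 = 3×100 + 1×50 + 4×10 + 1×5 + 3×1
Total coins = 3 + 1 + 4 + 1 + 3 = 12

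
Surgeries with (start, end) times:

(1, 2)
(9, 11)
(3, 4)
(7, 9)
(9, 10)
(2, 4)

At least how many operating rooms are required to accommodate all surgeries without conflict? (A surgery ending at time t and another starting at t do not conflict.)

2

Count concurrent intervals with a sweep; the peak is the room count.
Events (time:±→running): 1:+→1 2:-→0 2:+→1 3:+→2 … peak 2.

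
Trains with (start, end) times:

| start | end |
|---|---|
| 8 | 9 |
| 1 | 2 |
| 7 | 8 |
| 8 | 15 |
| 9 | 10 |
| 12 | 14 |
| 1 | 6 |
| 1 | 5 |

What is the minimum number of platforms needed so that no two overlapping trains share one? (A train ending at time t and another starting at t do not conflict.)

3

The answer is the maximum number of intervals overlapping at any instant.
Events (time:±→running): 1:+→1 1:+→2 1:+→3 … peak 3.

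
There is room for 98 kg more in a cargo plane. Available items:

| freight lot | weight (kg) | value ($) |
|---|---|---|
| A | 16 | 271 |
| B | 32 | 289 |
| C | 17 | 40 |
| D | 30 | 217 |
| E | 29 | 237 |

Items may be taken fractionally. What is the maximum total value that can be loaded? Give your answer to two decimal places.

948.90

Greedy by value/weight ratio, highest first.
Ratios (sorted): A 16.94, B 9.03, E 8.17, D 7.23, C 2.35
take A (16 @ 271); take B (32 @ 289); take E (29 @ 237); take 21/30 of D → 151.90. Capacity used 98/98.
Total value = 948.90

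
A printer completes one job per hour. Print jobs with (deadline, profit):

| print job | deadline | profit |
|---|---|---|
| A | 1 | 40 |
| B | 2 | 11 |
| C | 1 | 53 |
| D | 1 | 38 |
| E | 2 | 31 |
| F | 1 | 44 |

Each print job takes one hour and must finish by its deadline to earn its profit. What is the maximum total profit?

By profit: C(d1,53), F(d1,44), A(d1,40), D(d1,38), E(d2,31), B(d2,11)
C→slot 1; F skipped; A skipped; D skipped; E→slot 2; B skipped.
Profit = 53 + 31 = 84

84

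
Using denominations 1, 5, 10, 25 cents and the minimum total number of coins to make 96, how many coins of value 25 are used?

Greedy: take as many of the largest coin as possible, then repeat with the remainder.
96 − 3×25→21 − 2×10→1 − 1×1→0
Count of 25: 3

3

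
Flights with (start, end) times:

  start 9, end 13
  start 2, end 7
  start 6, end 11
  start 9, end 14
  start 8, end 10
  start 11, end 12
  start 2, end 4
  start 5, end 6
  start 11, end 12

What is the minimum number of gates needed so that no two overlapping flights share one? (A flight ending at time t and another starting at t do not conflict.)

4

The answer is the maximum number of intervals overlapping at any instant.
starts: [2, 2, 5, 6, 8, 9, 9, 11, 11]
ends:   [4, 6, 7, 10, 11, 12, 12, 13, 14]
s2→1 s2→2 e4→1 s5→2 e6→1 s6→2 e7→1 s8→2 s9→3 s9→4  — peak 4.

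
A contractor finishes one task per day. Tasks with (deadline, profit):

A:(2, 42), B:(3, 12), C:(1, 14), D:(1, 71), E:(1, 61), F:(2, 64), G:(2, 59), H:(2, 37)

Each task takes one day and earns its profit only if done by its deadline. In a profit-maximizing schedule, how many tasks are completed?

Profit order: D=71 F=64 E=61 G=59 A=42 H=37 C=14 B=12
Assign: D→slot 1, F→slot 2, E skipped, G skipped, A skipped, H skipped, C skipped, B→slot 3.
Slots: [1:D] [2:F] [3:B]
3 of 8 scheduled.

3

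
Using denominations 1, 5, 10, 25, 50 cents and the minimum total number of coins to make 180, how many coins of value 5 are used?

Use the largest denomination that fits, subtract, and repeat.
180 = 3×50 + 1×25 + 1×5
Count of 5: 1

1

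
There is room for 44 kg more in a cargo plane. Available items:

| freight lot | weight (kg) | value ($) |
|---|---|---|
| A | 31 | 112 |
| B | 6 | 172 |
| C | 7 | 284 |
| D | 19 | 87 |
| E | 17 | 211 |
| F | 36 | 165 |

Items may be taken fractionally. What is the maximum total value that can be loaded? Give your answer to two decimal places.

731.17

Sort by value per unit weight and fill in that order.
Ratios (sorted): C 40.57, B 28.67, E 12.41, F 4.58, D 4.58, A 3.61
take C (7 @ 284); take B (6 @ 172); take E (17 @ 211); take 14/36 of F → 64.17. Capacity used 44/44.
Total value = 731.17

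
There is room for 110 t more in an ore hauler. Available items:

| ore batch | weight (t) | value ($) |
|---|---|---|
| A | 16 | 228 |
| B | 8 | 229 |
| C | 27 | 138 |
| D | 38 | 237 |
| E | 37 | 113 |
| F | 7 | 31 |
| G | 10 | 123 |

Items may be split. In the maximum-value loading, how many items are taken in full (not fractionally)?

Greedy by value/weight ratio, highest first.
Order: B (229/8=28.62) > A (228/16=14.25) > G (123/10=12.30) > D (237/38=6.24) > C (138/27=5.11) > F (31/7=4.43) > E (113/37=3.05)
Fill: take B (8 @ 229) → take A (16 @ 228) → take G (10 @ 123) → take D (38 @ 237) → take C (27 @ 138) → take F (7 @ 31) → take 4/37 of E → 12.22; 110/110 used.
6 item(s) taken whole; one partial (take 4/37 of E).

6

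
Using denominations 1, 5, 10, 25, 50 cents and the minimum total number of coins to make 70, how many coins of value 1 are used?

70 − 1×50→20 − 2×10→0
Count of 1: 0

0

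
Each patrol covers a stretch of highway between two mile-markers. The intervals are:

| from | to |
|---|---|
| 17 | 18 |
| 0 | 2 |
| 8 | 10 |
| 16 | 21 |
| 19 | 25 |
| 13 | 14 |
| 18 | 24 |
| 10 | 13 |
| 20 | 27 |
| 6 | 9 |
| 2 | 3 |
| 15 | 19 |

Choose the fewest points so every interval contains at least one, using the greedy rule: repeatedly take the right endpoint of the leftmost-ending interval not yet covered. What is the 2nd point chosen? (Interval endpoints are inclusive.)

Sort by right endpoint; whenever an interval is uncovered, place a point at its right end.
Sorted: [0,2] [2,3] [6,9] [8,10] [10,13] [13,14] [17,18] [15,19] [16,21] [18,24] [19,25] [20,27]
{[0,2],[2,3]} hit by 2; {[6,9],[8,10]} hit by 9; {[10,13],[13,14]} hit by 13; {[17,18],[15,19],[16,21],[18,24]} hit by 18; {[19,25],[20,27]} hit by 25.
Points: 2, 9, 13, 18, 25 (5 total).

9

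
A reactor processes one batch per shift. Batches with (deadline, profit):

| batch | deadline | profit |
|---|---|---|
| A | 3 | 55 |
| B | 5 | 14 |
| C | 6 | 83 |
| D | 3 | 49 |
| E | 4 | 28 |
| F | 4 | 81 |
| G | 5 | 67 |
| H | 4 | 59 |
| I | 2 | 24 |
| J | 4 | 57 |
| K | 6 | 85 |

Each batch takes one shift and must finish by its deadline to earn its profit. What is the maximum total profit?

432

Sort by profit descending; place each in the latest free slot ≤ its deadline.
By profit: K(d6,85), C(d6,83), F(d4,81), G(d5,67), H(d4,59), J(d4,57), A(d3,55), D(d3,49), E(d4,28), I(d2,24), B(d5,14)
K→slot 6; C→slot 5; F→slot 4; G→slot 3; H→slot 2; J→slot 1; A skipped; D skipped; E skipped; I skipped; B skipped.
Profit = 57 + 59 + 67 + 81 + 83 + 85 = 432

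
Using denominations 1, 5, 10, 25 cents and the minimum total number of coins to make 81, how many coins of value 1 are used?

Greedy: take as many of the largest coin as possible, then repeat with the remainder.
81 = 3×25 + 1×5 + 1×1
Count of 1: 1

1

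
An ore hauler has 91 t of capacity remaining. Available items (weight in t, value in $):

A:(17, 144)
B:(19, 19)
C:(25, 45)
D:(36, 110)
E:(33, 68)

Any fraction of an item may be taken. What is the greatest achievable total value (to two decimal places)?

Order: A (144/17=8.47) > D (110/36=3.06) > E (68/33=2.06) > C (45/25=1.80) > B (19/19=1.00)
Fill: take A (17 @ 144) → take D (36 @ 110) → take E (33 @ 68) → take 5/25 of C → 9.00; 91/91 used.
Total value = 331.00

331.00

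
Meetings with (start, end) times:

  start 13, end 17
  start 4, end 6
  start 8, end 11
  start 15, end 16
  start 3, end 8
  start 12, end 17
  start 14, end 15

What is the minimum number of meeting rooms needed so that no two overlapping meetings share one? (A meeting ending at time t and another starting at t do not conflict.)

starts: [3, 4, 8, 12, 13, 14, 15]
ends:   [6, 8, 11, 15, 16, 17, 17]
s3→1 s4→2 e6→1 e8→0 s8→1 e11→0 s12→1 s13→2 s14→3  — peak 3.

3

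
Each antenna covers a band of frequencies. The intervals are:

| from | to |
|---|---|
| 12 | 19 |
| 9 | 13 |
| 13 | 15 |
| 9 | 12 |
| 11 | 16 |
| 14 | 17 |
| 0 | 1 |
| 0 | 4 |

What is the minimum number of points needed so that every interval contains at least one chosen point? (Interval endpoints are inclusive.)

3

By right end: [0,1]  [0,4]  [9,12]  [9,13]  [13,15]  [11,16]  [14,17]  [12,19]
[0,1] uncovered → point at 1; [9,12] uncovered → point at 12; [13,15] uncovered → point at 15.
Points: 1, 12, 15 (3 total).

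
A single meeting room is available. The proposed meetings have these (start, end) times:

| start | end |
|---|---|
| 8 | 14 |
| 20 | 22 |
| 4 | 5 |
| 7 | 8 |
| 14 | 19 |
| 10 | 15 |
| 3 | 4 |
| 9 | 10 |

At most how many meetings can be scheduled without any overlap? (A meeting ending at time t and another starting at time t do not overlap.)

Greedy by earliest finish: after sorting by end time, pick each interval compatible with the last pick.
By end time: (3,4), (4,5), (7,8), (9,10), (8,14), (10,15), (14,19), (20,22).
Pick (3,4); next start ≥ 4 → (4,5); next start ≥ 5 → (7,8); next start ≥ 8 → (9,10); next start ≥ 10 → (10,15); next start ≥ 15 → (20,22).
Selected 6 meetings.

6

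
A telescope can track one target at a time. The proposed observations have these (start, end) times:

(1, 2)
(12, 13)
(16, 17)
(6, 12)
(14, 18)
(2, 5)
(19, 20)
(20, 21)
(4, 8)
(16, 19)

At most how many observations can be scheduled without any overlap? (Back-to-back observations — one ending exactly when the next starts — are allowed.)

Order by finish time; keep every interval that doesn't clash with the previous kept one.
By end time: (1,2), (2,5), (4,8), (6,12), (12,13), (16,17), (14,18), (16,19), (19,20), (20,21).
Pick (1,2); next start ≥ 2 → (2,5); next start ≥ 5 → (6,12); next start ≥ 12 → (12,13); next start ≥ 13 → (16,17); next start ≥ 17 → (19,20); next start ≥ 20 → (20,21).
Selected 7 observations.

7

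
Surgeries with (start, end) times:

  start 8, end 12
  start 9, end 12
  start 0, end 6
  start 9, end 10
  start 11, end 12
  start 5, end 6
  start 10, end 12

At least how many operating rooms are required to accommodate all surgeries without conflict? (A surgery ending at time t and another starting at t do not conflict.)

4

Count concurrent intervals with a sweep; the peak is the room count.
starts: [0, 5, 8, 9, 9, 10, 11]
ends:   [6, 6, 10, 12, 12, 12, 12]
s0→1 s5→2 e6→1 e6→0 s8→1 s9→2 s9→3 e10→2 s10→3 s11→4  — peak 4.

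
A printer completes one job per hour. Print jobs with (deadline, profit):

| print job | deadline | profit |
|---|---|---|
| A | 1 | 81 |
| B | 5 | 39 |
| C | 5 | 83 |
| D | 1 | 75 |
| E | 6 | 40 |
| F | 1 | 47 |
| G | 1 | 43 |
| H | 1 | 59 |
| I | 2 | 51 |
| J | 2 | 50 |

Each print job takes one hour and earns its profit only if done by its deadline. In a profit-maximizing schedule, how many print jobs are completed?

By profit: C(d5,83), A(d1,81), D(d1,75), H(d1,59), I(d2,51), J(d2,50), F(d1,47), G(d1,43), E(d6,40), B(d5,39)
C→slot 5; A→slot 1; D skipped; H skipped; I→slot 2; J skipped; F skipped; G skipped; E→slot 6; B→slot 4.
5 of 10 scheduled.

5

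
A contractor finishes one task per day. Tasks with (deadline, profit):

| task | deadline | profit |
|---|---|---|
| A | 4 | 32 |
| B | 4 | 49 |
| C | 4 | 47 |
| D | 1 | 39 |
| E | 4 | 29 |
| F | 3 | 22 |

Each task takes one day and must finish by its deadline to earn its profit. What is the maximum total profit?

167

Profit order: B=49 C=47 D=39 A=32 E=29 F=22
Assign: B→slot 4, C→slot 3, D→slot 1, A→slot 2, E skipped, F skipped.
Slots: [1:D] [2:A] [3:C] [4:B]
Profit = 39 + 32 + 47 + 49 = 167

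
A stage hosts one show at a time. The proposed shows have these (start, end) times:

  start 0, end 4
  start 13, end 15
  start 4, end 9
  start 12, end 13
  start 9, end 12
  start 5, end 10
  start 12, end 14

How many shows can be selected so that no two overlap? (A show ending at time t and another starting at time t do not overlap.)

5

Sort by end time and greedily take each interval whose start is ≥ the last chosen end.
By end time: (0,4), (4,9), (5,10), (9,12), (12,13), (12,14), (13,15).
Pick (0,4); next start ≥ 4 → (4,9); next start ≥ 9 → (9,12); next start ≥ 12 → (12,13); next start ≥ 13 → (13,15).
Selected 5 shows.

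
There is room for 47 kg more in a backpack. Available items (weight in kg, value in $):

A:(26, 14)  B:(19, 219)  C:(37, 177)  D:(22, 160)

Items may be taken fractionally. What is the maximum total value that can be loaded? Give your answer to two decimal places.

Ratios (sorted): B 11.53, D 7.27, C 4.78, A 0.54
take B (19 @ 219); take D (22 @ 160); take 6/37 of C → 28.70. Capacity used 47/47.
Total value = 407.70

407.70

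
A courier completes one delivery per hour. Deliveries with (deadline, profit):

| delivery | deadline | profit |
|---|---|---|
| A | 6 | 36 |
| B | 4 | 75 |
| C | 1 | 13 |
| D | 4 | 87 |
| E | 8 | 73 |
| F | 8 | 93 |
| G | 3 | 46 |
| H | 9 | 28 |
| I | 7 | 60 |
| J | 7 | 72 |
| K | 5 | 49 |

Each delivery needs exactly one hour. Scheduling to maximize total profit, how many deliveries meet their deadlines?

9

Sort by profit descending; place each in the latest free slot ≤ its deadline.
By profit: F(d8,93), D(d4,87), B(d4,75), E(d8,73), J(d7,72), I(d7,60), K(d5,49), G(d3,46), A(d6,36), H(d9,28), C(d1,13)
F→slot 8; D→slot 4; B→slot 3; E→slot 7; J→slot 6; I→slot 5; K→slot 2; G→slot 1; A skipped; H→slot 9; C skipped.
9 of 11 scheduled.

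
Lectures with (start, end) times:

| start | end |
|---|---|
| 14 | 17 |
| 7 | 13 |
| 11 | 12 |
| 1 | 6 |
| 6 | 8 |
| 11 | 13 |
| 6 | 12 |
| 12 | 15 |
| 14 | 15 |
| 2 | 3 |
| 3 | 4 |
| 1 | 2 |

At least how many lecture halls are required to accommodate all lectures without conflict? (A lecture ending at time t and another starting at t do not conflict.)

4

starts: [1, 1, 2, 3, 6, 6, 7, 11, 11, 12, 14, 14]
ends:   [2, 3, 4, 6, 8, 12, 12, 13, 13, 15, 15, 17]
s1→1 s1→2 e2→1 s2→2 e3→1 s3→2 e4→1 e6→0 s6→1 s6→2 s7→3 e8→2 s11→3 s11→4  — peak 4.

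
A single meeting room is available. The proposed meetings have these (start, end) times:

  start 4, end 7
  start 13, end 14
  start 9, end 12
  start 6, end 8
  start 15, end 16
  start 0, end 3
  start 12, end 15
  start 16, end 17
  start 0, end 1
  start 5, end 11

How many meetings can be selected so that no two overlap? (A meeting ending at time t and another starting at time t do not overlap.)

Sorted by end: (0,1)  (0,3)  (4,7)  (6,8)  (5,11)  (9,12)  (13,14)  (12,15)  (15,16)  (16,17)
take (0,1); take (4,7); skip (6,8); take (9,12); take (13,14); skip (12,15); take (15,16); take (16,17).
Selected 6 meetings.

6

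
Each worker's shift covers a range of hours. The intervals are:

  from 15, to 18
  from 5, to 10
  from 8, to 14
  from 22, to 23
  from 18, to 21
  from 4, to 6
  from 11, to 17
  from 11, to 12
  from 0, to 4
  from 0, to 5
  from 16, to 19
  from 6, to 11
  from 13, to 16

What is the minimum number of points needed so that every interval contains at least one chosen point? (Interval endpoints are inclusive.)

By right end: [0,4]  [0,5]  [4,6]  [5,10]  [6,11]  [11,12]  [8,14]  [13,16]  [11,17]  [15,18]  [16,19]  [18,21]  [22,23]
[0,4] uncovered → point at 4; [5,10] uncovered → point at 10; [11,12] uncovered → point at 12; [13,16] uncovered → point at 16; [18,21] uncovered → point at 21; [22,23] uncovered → point at 23.
Points: 4, 10, 12, 16, 21, 23 (6 total).

6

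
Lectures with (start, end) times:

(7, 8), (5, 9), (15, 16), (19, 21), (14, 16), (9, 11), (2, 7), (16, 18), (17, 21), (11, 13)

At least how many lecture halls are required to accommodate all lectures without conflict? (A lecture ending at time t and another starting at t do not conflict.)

2

Count concurrent intervals with a sweep; the peak is the room count.
starts: [2, 5, 7, 9, 11, 14, 15, 16, 17, 19]
ends:   [7, 8, 9, 11, 13, 16, 16, 18, 21, 21]
s2→1 s5→2  — peak 2.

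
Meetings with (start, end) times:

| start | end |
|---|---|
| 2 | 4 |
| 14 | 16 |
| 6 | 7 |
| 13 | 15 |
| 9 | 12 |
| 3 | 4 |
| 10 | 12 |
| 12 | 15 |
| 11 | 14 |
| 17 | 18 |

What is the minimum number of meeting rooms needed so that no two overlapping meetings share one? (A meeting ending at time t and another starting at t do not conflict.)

starts: [2, 3, 6, 9, 10, 11, 12, 13, 14, 17]
ends:   [4, 4, 7, 12, 12, 14, 15, 15, 16, 18]
s2→1 s3→2 e4→1 e4→0 s6→1 e7→0 s9→1 s10→2 s11→3  — peak 3.

3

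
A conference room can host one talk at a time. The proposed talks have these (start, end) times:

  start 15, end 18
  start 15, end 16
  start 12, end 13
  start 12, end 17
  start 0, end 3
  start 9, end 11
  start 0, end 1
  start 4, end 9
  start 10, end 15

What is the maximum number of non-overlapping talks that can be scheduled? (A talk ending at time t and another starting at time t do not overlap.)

Greedy by earliest finish: after sorting by end time, pick each interval compatible with the last pick.
By end time: (0,1), (0,3), (4,9), (9,11), (12,13), (10,15), (15,16), (12,17), (15,18).
Pick (0,1); next start ≥ 1 → (4,9); next start ≥ 9 → (9,11); next start ≥ 11 → (12,13); next start ≥ 13 → (15,16).
Selected 5 talks.

5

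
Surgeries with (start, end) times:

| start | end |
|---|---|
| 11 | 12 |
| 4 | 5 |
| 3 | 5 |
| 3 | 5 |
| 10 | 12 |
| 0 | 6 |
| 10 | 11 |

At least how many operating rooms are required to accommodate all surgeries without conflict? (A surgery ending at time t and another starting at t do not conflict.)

4

Count concurrent intervals with a sweep; the peak is the room count.
starts: [0, 3, 3, 4, 10, 10, 11]
ends:   [5, 5, 5, 6, 11, 12, 12]
s0→1 s3→2 s3→3 s4→4  — peak 4.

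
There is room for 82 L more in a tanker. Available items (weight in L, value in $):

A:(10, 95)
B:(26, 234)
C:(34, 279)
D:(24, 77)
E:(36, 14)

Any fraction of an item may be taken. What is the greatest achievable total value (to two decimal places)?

Ratios (sorted): A 9.50, B 9.00, C 8.21, D 3.21, E 0.39
take A (10 @ 95); take B (26 @ 234); take C (34 @ 279); take 12/24 of D → 38.50. Capacity used 82/82.
Total value = 646.50

646.50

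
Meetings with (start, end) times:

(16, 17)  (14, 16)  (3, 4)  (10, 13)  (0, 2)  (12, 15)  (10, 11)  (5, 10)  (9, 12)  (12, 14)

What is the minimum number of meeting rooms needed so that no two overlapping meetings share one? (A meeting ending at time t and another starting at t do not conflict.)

3

Events (time:±→running): 0:+→1 2:-→0 3:+→1 4:-→0 5:+→1 9:+→2 10:-→1 10:+→2 10:+→3 … peak 3.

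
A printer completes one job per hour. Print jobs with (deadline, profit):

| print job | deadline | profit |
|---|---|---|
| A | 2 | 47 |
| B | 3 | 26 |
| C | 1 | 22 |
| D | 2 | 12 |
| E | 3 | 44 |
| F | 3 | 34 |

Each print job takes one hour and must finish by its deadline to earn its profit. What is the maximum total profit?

Sort by profit descending; place each in the latest free slot ≤ its deadline.
Profit order: A=47 E=44 F=34 B=26 C=22 D=12
Assign: A→slot 2, E→slot 3, F→slot 1, B skipped, C skipped, D skipped.
Slots: [1:F] [2:A] [3:E]
Profit = 34 + 47 + 44 = 125

125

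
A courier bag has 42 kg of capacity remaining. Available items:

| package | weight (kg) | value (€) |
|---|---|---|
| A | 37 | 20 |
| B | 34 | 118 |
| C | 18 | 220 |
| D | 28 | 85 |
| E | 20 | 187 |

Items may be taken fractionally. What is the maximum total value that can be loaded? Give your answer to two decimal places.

420.88

Greedy by value/weight ratio, highest first.
Order: C (220/18=12.22) > E (187/20=9.35) > B (118/34=3.47) > D (85/28=3.04) > A (20/37=0.54)
Fill: take C (18 @ 220) → take E (20 @ 187) → take 4/34 of B → 13.88; 42/42 used.
Total value = 420.88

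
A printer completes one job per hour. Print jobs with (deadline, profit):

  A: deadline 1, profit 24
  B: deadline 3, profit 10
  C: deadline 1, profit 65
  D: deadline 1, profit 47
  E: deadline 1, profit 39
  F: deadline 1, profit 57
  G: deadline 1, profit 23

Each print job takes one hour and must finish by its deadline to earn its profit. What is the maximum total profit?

Take jobs in profit order; each goes to the latest open slot no later than its deadline.
By profit: C(d1,65), F(d1,57), D(d1,47), E(d1,39), A(d1,24), G(d1,23), B(d3,10)
C→slot 1; F skipped; D skipped; E skipped; A skipped; G skipped; B→slot 3.
Profit = 65 + 10 = 75

75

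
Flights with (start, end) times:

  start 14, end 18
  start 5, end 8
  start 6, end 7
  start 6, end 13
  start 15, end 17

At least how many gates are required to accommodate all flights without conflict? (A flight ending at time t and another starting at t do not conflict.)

3

starts: [5, 6, 6, 14, 15]
ends:   [7, 8, 13, 17, 18]
s5→1 s6→2 s6→3  — peak 3.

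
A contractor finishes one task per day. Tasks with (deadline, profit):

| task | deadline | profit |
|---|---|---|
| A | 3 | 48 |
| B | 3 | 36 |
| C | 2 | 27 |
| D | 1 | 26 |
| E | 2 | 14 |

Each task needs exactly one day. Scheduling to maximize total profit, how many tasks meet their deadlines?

Sort by profit descending; place each in the latest free slot ≤ its deadline.
Profit order: A=48 B=36 C=27 D=26 E=14
Assign: A→slot 3, B→slot 2, C→slot 1, D skipped, E skipped.
Slots: [1:C] [2:B] [3:A]
3 of 5 scheduled.

3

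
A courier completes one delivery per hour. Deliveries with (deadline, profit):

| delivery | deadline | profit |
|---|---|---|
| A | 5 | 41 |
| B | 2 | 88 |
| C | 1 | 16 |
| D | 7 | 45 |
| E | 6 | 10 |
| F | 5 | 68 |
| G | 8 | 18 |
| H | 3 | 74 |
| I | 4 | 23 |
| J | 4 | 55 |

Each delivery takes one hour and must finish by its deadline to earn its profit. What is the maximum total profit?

Take jobs in profit order; each goes to the latest open slot no later than its deadline.
By profit: B(d2,88), H(d3,74), F(d5,68), J(d4,55), D(d7,45), A(d5,41), I(d4,23), G(d8,18), C(d1,16), E(d6,10)
B→slot 2; H→slot 3; F→slot 5; J→slot 4; D→slot 7; A→slot 1; I skipped; G→slot 8; C skipped; E→slot 6.
Profit = 41 + 88 + 74 + 55 + 68 + 10 + 45 + 18 = 399

399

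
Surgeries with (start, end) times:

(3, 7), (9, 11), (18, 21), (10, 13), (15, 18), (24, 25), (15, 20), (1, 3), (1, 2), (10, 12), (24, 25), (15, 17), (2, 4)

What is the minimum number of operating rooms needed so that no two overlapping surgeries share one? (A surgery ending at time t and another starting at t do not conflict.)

Count concurrent intervals with a sweep; the peak is the room count.
starts: [1, 1, 2, 3, 9, 10, 10, 15, 15, 15, 18, 24, 24]
ends:   [2, 3, 4, 7, 11, 12, 13, 17, 18, 20, 21, 25, 25]
s1→1 s1→2 e2→1 s2→2 e3→1 s3→2 e4→1 e7→0 s9→1 s10→2 s10→3  — peak 3.

3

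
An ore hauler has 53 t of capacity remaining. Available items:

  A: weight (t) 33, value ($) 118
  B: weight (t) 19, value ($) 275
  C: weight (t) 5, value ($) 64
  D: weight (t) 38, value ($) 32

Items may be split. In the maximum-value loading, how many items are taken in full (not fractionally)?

2

Greedy by value/weight ratio, highest first.
Order: B (275/19=14.47) > C (64/5=12.80) > A (118/33=3.58) > D (32/38=0.84)
Fill: take B (19 @ 275) → take C (5 @ 64) → take 29/33 of A → 103.70; 53/53 used.
2 item(s) taken whole; one partial (take 29/33 of A).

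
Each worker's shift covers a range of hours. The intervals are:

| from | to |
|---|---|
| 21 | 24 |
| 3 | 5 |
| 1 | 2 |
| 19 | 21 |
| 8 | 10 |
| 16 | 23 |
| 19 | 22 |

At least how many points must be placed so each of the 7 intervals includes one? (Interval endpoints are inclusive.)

4

Process intervals by earliest right end; each time one isn't hit yet, stab at its right endpoint.
Sorted: [1,2] [3,5] [8,10] [19,21] [19,22] [16,23] [21,24]
{[1,2]} hit by 2; {[3,5]} hit by 5; {[8,10]} hit by 10; {[19,21],[19,22],[16,23],[21,24]} hit by 21.
Points: 2, 5, 10, 21 (4 total).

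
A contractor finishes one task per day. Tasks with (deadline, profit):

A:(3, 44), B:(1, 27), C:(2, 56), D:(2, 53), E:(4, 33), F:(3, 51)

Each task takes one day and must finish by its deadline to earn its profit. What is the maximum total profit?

By profit: C(d2,56), D(d2,53), F(d3,51), A(d3,44), E(d4,33), B(d1,27)
C→slot 2; D→slot 1; F→slot 3; A skipped; E→slot 4; B skipped.
Profit = 53 + 56 + 51 + 33 = 193

193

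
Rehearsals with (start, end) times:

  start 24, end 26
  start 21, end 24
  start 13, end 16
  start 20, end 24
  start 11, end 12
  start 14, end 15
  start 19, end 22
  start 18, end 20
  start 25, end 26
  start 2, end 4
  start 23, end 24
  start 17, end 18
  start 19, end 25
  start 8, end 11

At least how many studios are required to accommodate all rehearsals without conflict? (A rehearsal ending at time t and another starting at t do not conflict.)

4

Count concurrent intervals with a sweep; the peak is the room count.
starts: [2, 8, 11, 13, 14, 17, 18, 19, 19, 20, 21, 23, 24, 25]
ends:   [4, 11, 12, 15, 16, 18, 20, 22, 24, 24, 24, 25, 26, 26]
s2→1 e4→0 s8→1 e11→0 s11→1 e12→0 s13→1 s14→2 e15→1 e16→0 s17→1 e18→0 s18→1 s19→2 s19→3 e20→2 s20→3 s21→4  — peak 4.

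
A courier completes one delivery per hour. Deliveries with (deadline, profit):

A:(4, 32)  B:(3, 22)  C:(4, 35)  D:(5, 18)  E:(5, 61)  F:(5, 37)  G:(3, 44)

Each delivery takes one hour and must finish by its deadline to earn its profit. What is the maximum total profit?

Profit order: E=61 G=44 F=37 C=35 A=32 B=22 D=18
Assign: E→slot 5, G→slot 3, F→slot 4, C→slot 2, A→slot 1, B skipped, D skipped.
Slots: [1:A] [2:C] [3:G] [4:F] [5:E]
Profit = 32 + 35 + 44 + 37 + 61 = 209

209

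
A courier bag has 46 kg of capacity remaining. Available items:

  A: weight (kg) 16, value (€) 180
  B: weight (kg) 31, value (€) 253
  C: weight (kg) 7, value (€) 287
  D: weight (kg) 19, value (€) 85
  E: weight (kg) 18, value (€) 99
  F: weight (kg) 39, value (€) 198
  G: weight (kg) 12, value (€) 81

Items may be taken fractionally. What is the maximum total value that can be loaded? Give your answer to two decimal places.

654.71

Greedy by value/weight ratio, highest first.
Order: C (287/7=41.00) > A (180/16=11.25) > B (253/31=8.16) > G (81/12=6.75) > E (99/18=5.50) > F (198/39=5.08) > D (85/19=4.47)
Fill: take C (7 @ 287) → take A (16 @ 180) → take 23/31 of B → 187.71; 46/46 used.
Total value = 654.71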